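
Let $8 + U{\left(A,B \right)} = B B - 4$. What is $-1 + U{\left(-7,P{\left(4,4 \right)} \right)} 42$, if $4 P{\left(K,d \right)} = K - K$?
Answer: $-505$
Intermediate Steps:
$P{\left(K,d \right)} = 0$ ($P{\left(K,d \right)} = \frac{K - K}{4} = \frac{1}{4} \cdot 0 = 0$)
$U{\left(A,B \right)} = -12 + B^{2}$ ($U{\left(A,B \right)} = -8 + \left(B B - 4\right) = -8 + \left(B^{2} - 4\right) = -8 + \left(-4 + B^{2}\right) = -12 + B^{2}$)
$-1 + U{\left(-7,P{\left(4,4 \right)} \right)} 42 = -1 + \left(-12 + 0^{2}\right) 42 = -1 + \left(-12 + 0\right) 42 = -1 - 504 = -505$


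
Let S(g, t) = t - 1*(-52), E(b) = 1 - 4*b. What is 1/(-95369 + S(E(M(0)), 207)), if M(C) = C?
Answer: -1/95110 ≈ -1.0514e-5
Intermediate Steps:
S(g, t) = 52 + t (S(g, t) = t + 52 = 52 + t)
1/(-95369 + S(E(M(0)), 207)) = 1/(-95369 + (52 + 207)) = 1/(-95369 + 259) = 1/(-95110) = -1/95110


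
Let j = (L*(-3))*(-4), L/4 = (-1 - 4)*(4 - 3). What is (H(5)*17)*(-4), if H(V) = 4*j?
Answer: 65280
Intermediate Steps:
L = -20 (L = 4*((-1 - 4)*(4 - 3)) = 4*(-5*1) = 4*(-5) = -20)
j = -240 (j = -20*(-3)*(-4) = 60*(-4) = -240)
H(V) = -960 (H(V) = 4*(-240) = -960)
(H(5)*17)*(-4) = -960*17*(-4) = -16320*(-4) = 65280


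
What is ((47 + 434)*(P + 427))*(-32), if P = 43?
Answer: -7234240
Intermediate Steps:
((47 + 434)*(P + 427))*(-32) = ((47 + 434)*(43 + 427))*(-32) = (481*470)*(-32) = 226070*(-32) = -7234240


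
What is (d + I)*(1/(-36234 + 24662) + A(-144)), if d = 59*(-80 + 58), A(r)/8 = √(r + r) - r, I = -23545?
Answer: -331180616949/11572 - 2384928*I*√2 ≈ -2.8619e+7 - 3.3728e+6*I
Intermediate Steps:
A(r) = -8*r + 8*√2*√r (A(r) = 8*(√(r + r) - r) = 8*(√(2*r) - r) = 8*(√2*√r - r) = 8*(-r + √2*√r) = -8*r + 8*√2*√r)
d = -1298 (d = 59*(-22) = -1298)
(d + I)*(1/(-36234 + 24662) + A(-144)) = (-1298 - 23545)*(1/(-36234 + 24662) + (-8*(-144) + 8*√2*√(-144))) = -24843*(1/(-11572) + (1152 + 8*√2*(12*I))) = -24843*(-1/11572 + (1152 + 96*I*√2)) = -24843*(13330943/11572 + 96*I*√2) = -331180616949/11572 - 2384928*I*√2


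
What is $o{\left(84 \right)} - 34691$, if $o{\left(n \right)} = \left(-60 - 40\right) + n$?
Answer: $-34707$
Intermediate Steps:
$o{\left(n \right)} = -100 + n$
$o{\left(84 \right)} - 34691 = \left(-100 + 84\right) - 34691 = -16 - 34691 = -34707$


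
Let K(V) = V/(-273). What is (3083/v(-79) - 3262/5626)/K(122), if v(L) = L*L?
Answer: 205649808/1070911913 ≈ 0.19203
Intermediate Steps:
v(L) = L²
K(V) = -V/273 (K(V) = V*(-1/273) = -V/273)
(3083/v(-79) - 3262/5626)/K(122) = (3083/((-79)²) - 3262/5626)/((-1/273*122)) = (3083/6241 - 3262*1/5626)/(-122/273) = (3083*(1/6241) - 1631/2813)*(-273/122) = (3083/6241 - 1631/2813)*(-273/122) = -1506592/17555933*(-273/122) = 205649808/1070911913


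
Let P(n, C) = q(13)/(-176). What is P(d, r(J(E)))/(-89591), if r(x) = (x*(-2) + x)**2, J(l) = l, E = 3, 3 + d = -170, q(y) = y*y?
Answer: 169/15768016 ≈ 1.0718e-5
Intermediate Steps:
q(y) = y**2
d = -173 (d = -3 - 170 = -173)
r(x) = x**2 (r(x) = (-2*x + x)**2 = (-x)**2 = x**2)
P(n, C) = -169/176 (P(n, C) = 13**2/(-176) = 169*(-1/176) = -169/176)
P(d, r(J(E)))/(-89591) = -169/176/(-89591) = -169/176*(-1/89591) = 169/15768016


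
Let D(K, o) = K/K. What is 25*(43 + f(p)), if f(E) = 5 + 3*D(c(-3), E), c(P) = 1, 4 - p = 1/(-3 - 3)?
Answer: 1275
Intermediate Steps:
p = 25/6 (p = 4 - 1/(-3 - 3) = 4 - 1/(-6) = 4 - 1*(-1/6) = 4 + 1/6 = 25/6 ≈ 4.1667)
D(K, o) = 1
f(E) = 8 (f(E) = 5 + 3*1 = 5 + 3 = 8)
25*(43 + f(p)) = 25*(43 + 8) = 25*51 = 1275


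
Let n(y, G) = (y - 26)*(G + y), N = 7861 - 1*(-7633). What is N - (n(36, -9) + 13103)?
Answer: 2121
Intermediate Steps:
N = 15494 (N = 7861 + 7633 = 15494)
n(y, G) = (-26 + y)*(G + y)
N - (n(36, -9) + 13103) = 15494 - ((36² - 26*(-9) - 26*36 - 9*36) + 13103) = 15494 - ((1296 + 234 - 936 - 324) + 13103) = 15494 - (270 + 13103) = 15494 - 1*13373 = 15494 - 13373 = 2121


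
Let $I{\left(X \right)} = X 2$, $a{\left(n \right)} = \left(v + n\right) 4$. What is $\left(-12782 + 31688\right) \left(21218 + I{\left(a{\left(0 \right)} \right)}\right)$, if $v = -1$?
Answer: $400996260$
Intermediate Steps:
$a{\left(n \right)} = -4 + 4 n$ ($a{\left(n \right)} = \left(-1 + n\right) 4 = -4 + 4 n$)
$I{\left(X \right)} = 2 X$
$\left(-12782 + 31688\right) \left(21218 + I{\left(a{\left(0 \right)} \right)}\right) = \left(-12782 + 31688\right) \left(21218 + 2 \left(-4 + 4 \cdot 0\right)\right) = 18906 \left(21218 + 2 \left(-4 + 0\right)\right) = 18906 \left(21218 + 2 \left(-4\right)\right) = 18906 \left(21218 - 8\right) = 18906 \cdot 21210 = 400996260$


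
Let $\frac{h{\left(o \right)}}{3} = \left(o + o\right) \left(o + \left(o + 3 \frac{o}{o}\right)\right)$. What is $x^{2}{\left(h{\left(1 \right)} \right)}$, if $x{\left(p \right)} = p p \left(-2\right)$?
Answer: $3240000$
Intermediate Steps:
$h{\left(o \right)} = 6 o \left(3 + 2 o\right)$ ($h{\left(o \right)} = 3 \left(o + o\right) \left(o + \left(o + 3 \frac{o}{o}\right)\right) = 3 \cdot 2 o \left(o + \left(o + 3 \cdot 1\right)\right) = 3 \cdot 2 o \left(o + \left(o + 3\right)\right) = 3 \cdot 2 o \left(o + \left(3 + o\right)\right) = 3 \cdot 2 o \left(3 + 2 o\right) = 6 o \left(3 + 2 o\right)$)
$x{\left(p \right)} = - 2 p^{2}$ ($x{\left(p \right)} = p^{2} \left(-2\right) = - 2 p^{2}$)
$x^{2}{\left(h{\left(1 \right)} \right)} = \left(- 2 \left(6 \cdot 1 \left(3 + 2 \cdot 1\right)\right)^{2}\right)^{2} = \left(- 2 \left(6 \cdot 1 \left(3 + 2\right)\right)^{2}\right)^{2} = \left(- 2 \left(6 \cdot 1 \cdot 5\right)^{2}\right)^{2} = \left(- 2 \cdot 30^{2}\right)^{2} = \left(\left(-2\right) 900\right)^{2} = \left(-1800\right)^{2} = 3240000$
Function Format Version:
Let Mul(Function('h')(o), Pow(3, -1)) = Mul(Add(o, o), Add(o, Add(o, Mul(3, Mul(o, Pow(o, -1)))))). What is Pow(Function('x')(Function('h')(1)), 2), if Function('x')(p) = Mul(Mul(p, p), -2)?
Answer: 3240000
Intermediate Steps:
Function('h')(o) = Mul(6, o, Add(3, Mul(2, o))) (Function('h')(o) = Mul(3, Mul(Add(o, o), Add(o, Add(o, Mul(3, Mul(o, Pow(o, -1))))))) = Mul(3, Mul(Mul(2, o), Add(o, Add(o, Mul(3, 1))))) = Mul(3, Mul(Mul(2, o), Add(o, Add(o, 3)))) = Mul(3, Mul(Mul(2, o), Add(o, Add(3, o)))) = Mul(3, Mul(Mul(2, o), Add(3, Mul(2, o)))) = Mul(3, Mul(2, o, Add(3, Mul(2, o)))) = Mul(6, o, Add(3, Mul(2, o))))
Function('x')(p) = Mul(-2, Pow(p, 2)) (Function('x')(p) = Mul(Pow(p, 2), -2) = Mul(-2, Pow(p, 2)))
Pow(Function('x')(Function('h')(1)), 2) = Pow(Mul(-2, Pow(Mul(6, 1, Add(3, Mul(2, 1))), 2)), 2) = Pow(Mul(-2, Pow(Mul(6, 1, Add(3, 2)), 2)), 2) = Pow(Mul(-2, Pow(Mul(6, 1, 5), 2)), 2) = Pow(Mul(-2, Pow(30, 2)), 2) = Pow(Mul(-2, 900), 2) = Pow(-1800, 2) = 3240000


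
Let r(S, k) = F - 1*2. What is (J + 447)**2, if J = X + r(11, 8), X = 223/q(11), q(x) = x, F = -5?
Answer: 25633969/121 ≈ 2.1185e+5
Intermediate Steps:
r(S, k) = -7 (r(S, k) = -5 - 1*2 = -5 - 2 = -7)
X = 223/11 ≈ 20.273
J = 146/11 (J = 223/11 - 7 = 146/11 ≈ 13.273)
(J + 447)**2 = (146/11 + 447)**2 = (5063/11)**2 = 25633969/121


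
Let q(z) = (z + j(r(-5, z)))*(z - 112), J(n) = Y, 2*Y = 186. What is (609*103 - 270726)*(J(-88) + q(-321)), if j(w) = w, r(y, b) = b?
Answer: -57840153921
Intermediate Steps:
Y = 93 (Y = (1/2)*186 = 93)
J(n) = 93
q(z) = 2*z*(-112 + z) (q(z) = (z + z)*(z - 112) = (2*z)*(-112 + z) = 2*z*(-112 + z))
(609*103 - 270726)*(J(-88) + q(-321)) = (609*103 - 270726)*(93 + 2*(-321)*(-112 - 321)) = (62727 - 270726)*(93 + 2*(-321)*(-433)) = -207999*(93 + 277986) = -207999*278079 = -57840153921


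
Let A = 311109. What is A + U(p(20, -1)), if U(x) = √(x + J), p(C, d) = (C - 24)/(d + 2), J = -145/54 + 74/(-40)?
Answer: 311109 + I*√69135/90 ≈ 3.1111e+5 + 2.9215*I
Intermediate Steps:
J = -2449/540 (J = -145*1/54 + 74*(-1/40) = -145/54 - 37/20 = -2449/540 ≈ -4.5352)
p(C, d) = (-24 + C)/(2 + d)
U(x) = √(-2449/540 + x) (U(x) = √(x - 2449/540) = √(-2449/540 + x))
A + U(p(20, -1)) = 311109 + √(-36735 + 8100*((-24 + 20)/(2 - 1)))/90 = 311109 + √(-36735 + 8100*(-4/1))/90 = 311109 + √(-36735 + 8100*(1*(-4)))/90 = 311109 + √(-36735 + 8100*(-4))/90 = 311109 + √(-36735 - 32400)/90 = 311109 + √(-69135)/90 = 311109 + (I*√69135)/90 = 311109 + I*√69135/90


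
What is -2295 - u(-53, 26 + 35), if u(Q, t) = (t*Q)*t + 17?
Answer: 194901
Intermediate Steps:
u(Q, t) = 17 + Q*t² (u(Q, t) = (Q*t)*t + 17 = Q*t² + 17 = 17 + Q*t²)
-2295 - u(-53, 26 + 35) = -2295 - (17 - 53*(26 + 35)²) = -2295 - (17 - 53*61²) = -2295 - (17 - 53*3721) = -2295 - (17 - 197213) = -2295 - 1*(-197196) = -2295 + 197196 = 194901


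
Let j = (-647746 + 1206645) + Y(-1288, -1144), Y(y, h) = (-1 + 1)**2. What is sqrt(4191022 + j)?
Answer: 9*sqrt(58641) ≈ 2179.4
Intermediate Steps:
Y(y, h) = 0 (Y(y, h) = 0**2 = 0)
j = 558899 (j = (-647746 + 1206645) + 0 = 558899 + 0 = 558899)
sqrt(4191022 + j) = sqrt(4191022 + 558899) = sqrt(4749921) = 9*sqrt(58641)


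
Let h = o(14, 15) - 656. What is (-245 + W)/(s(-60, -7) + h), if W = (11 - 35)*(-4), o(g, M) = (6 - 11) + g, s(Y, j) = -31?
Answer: 149/678 ≈ 0.21976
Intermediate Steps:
o(g, M) = -5 + g
h = -647 (h = (-5 + 14) - 656 = 9 - 656 = -647)
W = 96 (W = -24*(-4) = 96)
(-245 + W)/(s(-60, -7) + h) = (-245 + 96)/(-31 - 647) = -149/(-678) = -149*(-1/678) = 149/678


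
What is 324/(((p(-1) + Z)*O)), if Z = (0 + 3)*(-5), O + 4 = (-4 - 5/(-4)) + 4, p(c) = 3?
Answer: 108/11 ≈ 9.8182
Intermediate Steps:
O = -11/4 (O = -4 + ((-4 - 5/(-4)) + 4) = -4 + ((-4 - 5*(-¼)) + 4) = -4 + ((-4 + 5/4) + 4) = -4 + (-11/4 + 4) = -4 + 5/4 = -11/4 ≈ -2.7500)
Z = -15 (Z = 3*(-5) = -15)
324/(((p(-1) + Z)*O)) = 324/(((3 - 15)*(-11/4))) = 324/((-12*(-11/4))) = 324/33 = 324*(1/33) = 108/11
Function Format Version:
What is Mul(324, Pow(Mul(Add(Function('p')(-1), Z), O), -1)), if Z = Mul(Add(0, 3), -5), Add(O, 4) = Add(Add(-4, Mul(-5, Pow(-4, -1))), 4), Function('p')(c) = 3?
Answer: Rational(108, 11) ≈ 9.8182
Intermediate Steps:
O = Rational(-11, 4) (O = Add(-4, Add(Add(-4, Mul(-5, Pow(-4, -1))), 4)) = Add(-4, Add(Add(-4, Mul(-5, Rational(-1, 4))), 4)) = Add(-4, Add(Add(-4, Rational(5, 4)), 4)) = Add(-4, Add(Rational(-11, 4), 4)) = Add(-4, Rational(5, 4)) = Rational(-11, 4) ≈ -2.7500)
Z = -15 (Z = Mul(3, -5) = -15)
Mul(324, Pow(Mul(Add(Function('p')(-1), Z), O), -1)) = Mul(324, Pow(Mul(Add(3, -15), Rational(-11, 4)), -1)) = Mul(324, Pow(Mul(-12, Rational(-11, 4)), -1)) = Mul(324, Pow(33, -1)) = Mul(324, Rational(1, 33)) = Rational(108, 11)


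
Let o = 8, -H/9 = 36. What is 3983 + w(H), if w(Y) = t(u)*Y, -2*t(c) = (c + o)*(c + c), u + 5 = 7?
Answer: 10463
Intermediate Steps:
u = 2 (u = -5 + 7 = 2)
H = -324 (H = -9*36 = -324)
t(c) = -c*(8 + c) (t(c) = -(c + 8)*(c + c)/2 = -(8 + c)*2*c/2 = -c*(8 + c))
w(Y) = -20*Y (w(Y) = (-1*2*(8 + 2))*Y = (-1*2*10)*Y = -20*Y)
3983 + w(H) = 3983 - 20*(-324) = 3983 + 6480 = 10463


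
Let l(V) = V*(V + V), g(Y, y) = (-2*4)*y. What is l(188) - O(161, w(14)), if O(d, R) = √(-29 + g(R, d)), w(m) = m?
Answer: 70688 - I*√1317 ≈ 70688.0 - 36.29*I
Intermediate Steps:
g(Y, y) = -8*y
O(d, R) = √(-29 - 8*d)
l(V) = 2*V² (l(V) = V*(2*V) = 2*V²)
l(188) - O(161, w(14)) = 2*188² - √(-29 - 8*161) = 2*35344 - √(-29 - 1288) = 70688 - √(-1317) = 70688 - I*√1317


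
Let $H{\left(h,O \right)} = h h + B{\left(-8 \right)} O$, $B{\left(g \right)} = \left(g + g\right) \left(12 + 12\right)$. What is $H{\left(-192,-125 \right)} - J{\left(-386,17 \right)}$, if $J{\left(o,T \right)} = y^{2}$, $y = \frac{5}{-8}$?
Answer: $\frac{5431271}{64} \approx 84864.0$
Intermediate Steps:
$B{\left(g \right)} = 48 g$ ($B{\left(g \right)} = 2 g 24 = 48 g$)
$H{\left(h,O \right)} = h^{2} - 384 O$ ($H{\left(h,O \right)} = h h + 48 \left(-8\right) O = h^{2} - 384 O$)
$y = - \frac{5}{8}$ ($y = 5 \left(- \frac{1}{8}\right) = - \frac{5}{8} \approx -0.625$)
$J{\left(o,T \right)} = \frac{25}{64}$ ($J{\left(o,T \right)} = \left(- \frac{5}{8}\right)^{2} = \frac{25}{64}$)
$H{\left(-192,-125 \right)} - J{\left(-386,17 \right)} = \left(\left(-192\right)^{2} - -48000\right) - \frac{25}{64} = \left(36864 + 48000\right) - \frac{25}{64} = 84864 - \frac{25}{64} = \frac{5431271}{64}$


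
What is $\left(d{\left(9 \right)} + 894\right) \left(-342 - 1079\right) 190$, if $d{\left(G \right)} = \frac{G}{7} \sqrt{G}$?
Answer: $-242412450$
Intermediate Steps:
$d{\left(G \right)} = \frac{G^{\frac{3}{2}}}{7}$ ($d{\left(G \right)} = G \frac{1}{7} \sqrt{G} = \frac{G}{7} \sqrt{G} = \frac{G^{\frac{3}{2}}}{7}$)
$\left(d{\left(9 \right)} + 894\right) \left(-342 - 1079\right) 190 = \left(\frac{9^{\frac{3}{2}}}{7} + 894\right) \left(-342 - 1079\right) 190 = \left(\frac{1}{7} \cdot 27 + 894\right) \left(-1421\right) 190 = \left(\frac{27}{7} + 894\right) \left(-1421\right) 190 = \frac{6285}{7} \left(-1421\right) 190 = \left(-1275855\right) 190 = -242412450$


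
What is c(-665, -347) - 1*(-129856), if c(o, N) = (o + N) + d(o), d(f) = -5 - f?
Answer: 129504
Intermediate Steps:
c(o, N) = -5 + N (c(o, N) = (o + N) + (-5 - o) = (N + o) + (-5 - o) = -5 + N)
c(-665, -347) - 1*(-129856) = (-5 - 347) - 1*(-129856) = -352 + 129856 = 129504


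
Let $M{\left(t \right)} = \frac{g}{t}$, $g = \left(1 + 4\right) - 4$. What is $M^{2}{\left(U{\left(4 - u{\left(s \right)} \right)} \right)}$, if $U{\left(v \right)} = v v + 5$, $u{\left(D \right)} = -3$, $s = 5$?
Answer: $\frac{1}{2916} \approx 0.00034294$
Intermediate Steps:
$g = 1$ ($g = 5 - 4 = 1$)
$U{\left(v \right)} = 5 + v^{2}$ ($U{\left(v \right)} = v^{2} + 5 = 5 + v^{2}$)
$M{\left(t \right)} = \frac{1}{t}$ ($M{\left(t \right)} = 1 \frac{1}{t} = \frac{1}{t}$)
$M^{2}{\left(U{\left(4 - u{\left(s \right)} \right)} \right)} = \left(\frac{1}{5 + \left(4 - -3\right)^{2}}\right)^{2} = \left(\frac{1}{5 + \left(4 + 3\right)^{2}}\right)^{2} = \left(\frac{1}{5 + 7^{2}}\right)^{2} = \left(\frac{1}{5 + 49}\right)^{2} = \left(\frac{1}{54}\right)^{2} = \frac{1}{2916}$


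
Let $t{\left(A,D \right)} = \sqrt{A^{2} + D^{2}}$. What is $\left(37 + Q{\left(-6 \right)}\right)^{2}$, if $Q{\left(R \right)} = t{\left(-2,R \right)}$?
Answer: $1409 + 148 \sqrt{10} \approx 1877.0$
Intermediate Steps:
$Q{\left(R \right)} = \sqrt{4 + R^{2}}$ ($Q{\left(R \right)} = \sqrt{\left(-2\right)^{2} + R^{2}} = \sqrt{4 + R^{2}}$)
$\left(37 + Q{\left(-6 \right)}\right)^{2} = \left(37 + \sqrt{4 + \left(-6\right)^{2}}\right)^{2} = \left(37 + \sqrt{4 + 36}\right)^{2} = \left(37 + \sqrt{40}\right)^{2} = \left(37 + 2 \sqrt{10}\right)^{2}$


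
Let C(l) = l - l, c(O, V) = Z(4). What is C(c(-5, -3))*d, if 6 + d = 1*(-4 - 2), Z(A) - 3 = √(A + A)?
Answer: 0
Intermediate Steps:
Z(A) = 3 + √2*√A (Z(A) = 3 + √(A + A) = 3 + √(2*A) = 3 + √2*√A)
c(O, V) = 3 + 2*√2 (c(O, V) = 3 + √2*√4 = 3 + √2*2 = 3 + 2*√2)
d = -12 (d = -6 + 1*(-4 - 2) = -6 + 1*(-6) = -6 - 6 = -12)
C(l) = 0
C(c(-5, -3))*d = 0*(-12) = 0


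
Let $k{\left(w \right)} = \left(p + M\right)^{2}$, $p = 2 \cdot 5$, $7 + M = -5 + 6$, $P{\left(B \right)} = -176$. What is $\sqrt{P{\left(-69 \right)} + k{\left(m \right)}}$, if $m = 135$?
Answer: $4 i \sqrt{10} \approx 12.649 i$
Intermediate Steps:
$M = -6$ ($M = -7 + \left(-5 + 6\right) = -7 + 1 = -6$)
$p = 10$
$k{\left(w \right)} = 16$ ($k{\left(w \right)} = \left(10 - 6\right)^{2} = 4^{2} = 16$)
$\sqrt{P{\left(-69 \right)} + k{\left(m \right)}} = \sqrt{-176 + 16} = \sqrt{-160} = 4 i \sqrt{10}$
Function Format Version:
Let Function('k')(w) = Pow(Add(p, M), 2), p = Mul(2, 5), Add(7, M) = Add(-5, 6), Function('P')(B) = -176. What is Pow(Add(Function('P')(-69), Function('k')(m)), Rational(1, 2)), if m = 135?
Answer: Mul(4, I, Pow(10, Rational(1, 2))) ≈ Mul(12.649, I)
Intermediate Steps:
M = -6 (M = Add(-7, Add(-5, 6)) = Add(-7, 1) = -6)
p = 10
Function('k')(w) = 16 (Function('k')(w) = Pow(Add(10, -6), 2) = Pow(4, 2) = 16)
Pow(Add(Function('P')(-69), Function('k')(m)), Rational(1, 2)) = Pow(Add(-176, 16), Rational(1, 2)) = Pow(-160, Rational(1, 2)) = Mul(4, I, Pow(10, Rational(1, 2)))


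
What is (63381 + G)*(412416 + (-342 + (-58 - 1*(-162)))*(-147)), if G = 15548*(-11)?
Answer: -48161483094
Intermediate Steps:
G = -171028
(63381 + G)*(412416 + (-342 + (-58 - 1*(-162)))*(-147)) = (63381 - 171028)*(412416 + (-342 + (-58 - 1*(-162)))*(-147)) = -107647*(412416 + (-342 + (-58 + 162))*(-147)) = -107647*(412416 + (-342 + 104)*(-147)) = -107647*(412416 - 238*(-147)) = -107647*(412416 + 34986) = -107647*447402 = -48161483094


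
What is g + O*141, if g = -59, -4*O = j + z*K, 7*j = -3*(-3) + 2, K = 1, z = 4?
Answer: -7151/28 ≈ -255.39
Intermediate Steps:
j = 11/7 (j = (-3*(-3) + 2)/7 = (9 + 2)/7 = (1/7)*11 = 11/7 ≈ 1.5714)
O = -39/28 (O = -(11/7 + 4*1)/4 = -(11/7 + 4)/4 = -1/4*39/7 = -39/28 ≈ -1.3929)
g + O*141 = -59 - 39/28*141 = -59 - 5499/28 = -7151/28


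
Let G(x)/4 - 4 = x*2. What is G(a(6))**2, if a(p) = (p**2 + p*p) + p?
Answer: 409600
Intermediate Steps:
a(p) = p + 2*p**2 (a(p) = (p**2 + p**2) + p = 2*p**2 + p = p + 2*p**2)
G(x) = 16 + 8*x (G(x) = 16 + 4*(x*2) = 16 + 4*(2*x) = 16 + 8*x)
G(a(6))**2 = (16 + 8*(6*(1 + 2*6)))**2 = (16 + 8*(6*(1 + 12)))**2 = (16 + 8*(6*13))**2 = (16 + 8*78)**2 = (16 + 624)**2 = 640**2 = 409600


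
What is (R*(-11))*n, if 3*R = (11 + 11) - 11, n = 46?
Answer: -5566/3 ≈ -1855.3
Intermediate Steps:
R = 11/3 (R = ((11 + 11) - 11)/3 = (22 - 11)/3 = (1/3)*11 = 11/3 ≈ 3.6667)
(R*(-11))*n = ((11/3)*(-11))*46 = -121/3*46 = -5566/3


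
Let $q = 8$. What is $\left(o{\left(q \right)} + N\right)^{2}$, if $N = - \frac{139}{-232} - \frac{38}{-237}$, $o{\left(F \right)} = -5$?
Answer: $\frac{54364051921}{3023240256} \approx 17.982$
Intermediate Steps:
$N = \frac{41759}{54984}$ ($N = \left(-139\right) \left(- \frac{1}{232}\right) - - \frac{38}{237} = \frac{139}{232} + \frac{38}{237} = \frac{41759}{54984} \approx 0.75948$)
$\left(o{\left(q \right)} + N\right)^{2} = \left(-5 + \frac{41759}{54984}\right)^{2} = \left(- \frac{233161}{54984}\right)^{2} = \frac{54364051921}{3023240256}$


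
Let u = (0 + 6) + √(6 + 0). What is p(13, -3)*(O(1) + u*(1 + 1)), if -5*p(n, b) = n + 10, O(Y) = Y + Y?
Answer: -322/5 - 46*√6/5 ≈ -86.935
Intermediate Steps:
O(Y) = 2*Y
p(n, b) = -2 - n/5 (p(n, b) = -(n + 10)/5 = -(10 + n)/5 = -2 - n/5)
u = 6 + √6 ≈ 8.4495
p(13, -3)*(O(1) + u*(1 + 1)) = (-2 - ⅕*13)*(2*1 + (6 + √6)*(1 + 1)) = (-2 - 13/5)*(2 + (6 + √6)*2) = -23*(2 + (12 + 2*√6))/5 = -23*(14 + 2*√6)/5 = -322/5 - 46*√6/5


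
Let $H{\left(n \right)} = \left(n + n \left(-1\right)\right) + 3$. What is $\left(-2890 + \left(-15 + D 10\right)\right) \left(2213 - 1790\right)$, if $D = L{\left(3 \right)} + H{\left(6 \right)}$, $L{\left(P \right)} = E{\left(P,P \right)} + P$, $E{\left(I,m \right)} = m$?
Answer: $-1190745$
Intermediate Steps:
$H{\left(n \right)} = 3$ ($H{\left(n \right)} = \left(n - n\right) + 3 = 0 + 3 = 3$)
$L{\left(P \right)} = 2 P$ ($L{\left(P \right)} = P + P = 2 P$)
$D = 9$ ($D = 2 \cdot 3 + 3 = 6 + 3 = 9$)
$\left(-2890 + \left(-15 + D 10\right)\right) \left(2213 - 1790\right) = \left(-2890 + \left(-15 + 9 \cdot 10\right)\right) \left(2213 - 1790\right) = \left(-2890 + \left(-15 + 90\right)\right) 423 = \left(-2890 + 75\right) 423 = \left(-2815\right) 423 = -1190745$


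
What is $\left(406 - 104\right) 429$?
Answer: $129558$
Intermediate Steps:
$\left(406 - 104\right) 429 = 302 \cdot 429 = 129558$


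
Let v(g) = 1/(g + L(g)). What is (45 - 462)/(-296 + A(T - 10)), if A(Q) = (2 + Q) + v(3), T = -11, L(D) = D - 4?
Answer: 834/629 ≈ 1.3259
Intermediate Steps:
L(D) = -4 + D
v(g) = 1/(-4 + 2*g) (v(g) = 1/(g + (-4 + g)) = 1/(-4 + 2*g))
A(Q) = 5/2 + Q (A(Q) = (2 + Q) + 1/(2*(-2 + 3)) = (2 + Q) + (½)/1 = (2 + Q) + (½)*1 = (2 + Q) + ½ = 5/2 + Q)
(45 - 462)/(-296 + A(T - 10)) = (45 - 462)/(-296 + (5/2 + (-11 - 10))) = -417/(-296 + (5/2 - 21)) = -417/(-296 - 37/2) = -417/(-629/2) = -417*(-2/629) = 834/629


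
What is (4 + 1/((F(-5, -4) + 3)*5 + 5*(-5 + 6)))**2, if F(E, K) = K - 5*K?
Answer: 160801/10000 ≈ 16.080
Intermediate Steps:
F(E, K) = -4*K
(4 + 1/((F(-5, -4) + 3)*5 + 5*(-5 + 6)))**2 = (4 + 1/((-4*(-4) + 3)*5 + 5*(-5 + 6)))**2 = (4 + 1/((16 + 3)*5 + 5*1))**2 = (4 + 1/(19*5 + 5))**2 = (4 + 1/(95 + 5))**2 = (4 + 1/100)**2 = (401/100)**2 = 160801/10000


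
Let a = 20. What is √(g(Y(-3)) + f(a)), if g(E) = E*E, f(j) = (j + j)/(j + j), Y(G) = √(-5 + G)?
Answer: I*√7 ≈ 2.6458*I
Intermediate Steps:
f(j) = 1 (f(j) = (2*j)/((2*j)) = (2*j)*(1/(2*j)) = 1)
g(E) = E²
√(g(Y(-3)) + f(a)) = √((√(-5 - 3))² + 1) = √((√(-8))² + 1) = √((2*I*√2)² + 1) = √(-8 + 1) = √(-7) = I*√7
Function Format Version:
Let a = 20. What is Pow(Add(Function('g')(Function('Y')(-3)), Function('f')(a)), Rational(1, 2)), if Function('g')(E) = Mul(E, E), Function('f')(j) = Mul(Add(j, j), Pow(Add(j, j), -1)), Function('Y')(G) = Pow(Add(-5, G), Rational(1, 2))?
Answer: Mul(I, Pow(7, Rational(1, 2))) ≈ Mul(2.6458, I)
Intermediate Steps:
Function('f')(j) = 1 (Function('f')(j) = Mul(Mul(2, j), Pow(Mul(2, j), -1)) = Mul(Mul(2, j), Mul(Rational(1, 2), Pow(j, -1))) = 1)
Function('g')(E) = Pow(E, 2)
Pow(Add(Function('g')(Function('Y')(-3)), Function('f')(a)), Rational(1, 2)) = Pow(Add(Pow(Pow(Add(-5, -3), Rational(1, 2)), 2), 1), Rational(1, 2)) = Pow(Add(Pow(Pow(-8, Rational(1, 2)), 2), 1), Rational(1, 2)) = Pow(Add(Pow(Mul(2, I, Pow(2, Rational(1, 2))), 2), 1), Rational(1, 2)) = Pow(Add(-8, 1), Rational(1, 2)) = Pow(-7, Rational(1, 2)) = Mul(I, Pow(7, Rational(1, 2)))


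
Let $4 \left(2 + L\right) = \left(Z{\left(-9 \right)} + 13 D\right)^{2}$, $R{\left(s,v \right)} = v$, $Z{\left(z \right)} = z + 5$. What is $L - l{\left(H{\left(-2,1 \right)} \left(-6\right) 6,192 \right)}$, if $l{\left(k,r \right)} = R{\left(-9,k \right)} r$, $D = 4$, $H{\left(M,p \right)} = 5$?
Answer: $35134$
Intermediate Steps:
$Z{\left(z \right)} = 5 + z$
$l{\left(k,r \right)} = k r$
$L = 574$ ($L = -2 + \frac{\left(\left(5 - 9\right) + 13 \cdot 4\right)^{2}}{4} = -2 + \frac{\left(-4 + 52\right)^{2}}{4} = -2 + \frac{48^{2}}{4} = -2 + \frac{1}{4} \cdot 2304 = -2 + 576 = 574$)
$L - l{\left(H{\left(-2,1 \right)} \left(-6\right) 6,192 \right)} = 574 - 5 \left(-6\right) 6 \cdot 192 = 574 - \left(-30\right) 6 \cdot 192 = 574 - \left(-180\right) 192 = 574 - -34560 = 574 + 34560 = 35134$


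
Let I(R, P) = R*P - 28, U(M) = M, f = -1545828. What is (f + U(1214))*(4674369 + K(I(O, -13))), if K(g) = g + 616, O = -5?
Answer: -7221104431508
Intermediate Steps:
I(R, P) = -28 + P*R (I(R, P) = P*R - 28 = -28 + P*R)
K(g) = 616 + g
(f + U(1214))*(4674369 + K(I(O, -13))) = (-1545828 + 1214)*(4674369 + (616 + (-28 - 13*(-5)))) = -1544614*(4674369 + (616 + (-28 + 65))) = -1544614*(4674369 + (616 + 37)) = -1544614*(4674369 + 653) = -1544614*4675022 = -7221104431508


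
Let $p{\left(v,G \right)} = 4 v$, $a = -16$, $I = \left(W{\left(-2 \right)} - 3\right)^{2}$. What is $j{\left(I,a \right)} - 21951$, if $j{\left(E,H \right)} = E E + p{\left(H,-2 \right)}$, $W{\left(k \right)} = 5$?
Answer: $-21999$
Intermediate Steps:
$I = 4$ ($I = \left(5 - 3\right)^{2} = 2^{2} = 4$)
$j{\left(E,H \right)} = E^{2} + 4 H$ ($j{\left(E,H \right)} = E E + 4 H = E^{2} + 4 H$)
$j{\left(I,a \right)} - 21951 = \left(4^{2} + 4 \left(-16\right)\right) - 21951 = \left(16 - 64\right) - 21951 = -48 - 21951 = -21999$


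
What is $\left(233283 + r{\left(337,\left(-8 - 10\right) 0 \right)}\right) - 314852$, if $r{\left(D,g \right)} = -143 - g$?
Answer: $-81712$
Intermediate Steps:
$\left(233283 + r{\left(337,\left(-8 - 10\right) 0 \right)}\right) - 314852 = \left(233283 - \left(143 + \left(-8 - 10\right) 0\right)\right) - 314852 = \left(233283 - \left(143 - 0\right)\right) - 314852 = \left(233283 - 143\right) - 314852 = 233140 - 314852 = -81712$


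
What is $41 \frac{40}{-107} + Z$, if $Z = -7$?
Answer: $- \frac{2389}{107} \approx -22.327$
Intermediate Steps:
$41 \frac{40}{-107} + Z = 41 \frac{40}{-107} - 7 = 41 \cdot 40 \left(- \frac{1}{107}\right) - 7 = 41 \left(- \frac{40}{107}\right) - 7 = - \frac{1640}{107} - 7 = - \frac{2389}{107}$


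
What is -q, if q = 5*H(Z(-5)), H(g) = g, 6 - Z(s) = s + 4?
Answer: -35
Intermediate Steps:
Z(s) = 2 - s (Z(s) = 6 - (s + 4) = 6 - (4 + s) = 6 + (-4 - s) = 2 - s)
q = 35 (q = 5*(2 - 1*(-5)) = 5*(2 + 5) = 5*7 = 35)
-q = -1*35 = -35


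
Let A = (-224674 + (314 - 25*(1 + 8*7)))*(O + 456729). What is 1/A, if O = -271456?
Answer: -1/41831864305 ≈ -2.3905e-11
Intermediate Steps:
A = -41831864305 (A = (-224674 + (314 - 25*(1 + 8*7)))*(-271456 + 456729) = (-224674 + (314 - 25*(1 + 56)))*185273 = (-224674 + (314 - 25*57))*185273 = (-224674 + (314 - 1425))*185273 = (-224674 - 1111)*185273 = -225785*185273 = -41831864305)
1/A = 1/(-41831864305) = -1/41831864305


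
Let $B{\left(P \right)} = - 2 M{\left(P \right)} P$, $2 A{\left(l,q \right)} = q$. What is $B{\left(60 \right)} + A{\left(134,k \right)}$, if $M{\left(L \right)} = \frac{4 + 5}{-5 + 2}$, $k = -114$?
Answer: $303$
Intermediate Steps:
$A{\left(l,q \right)} = \frac{q}{2}$
$M{\left(L \right)} = -3$ ($M{\left(L \right)} = \frac{9}{-3} = 9 \left(- \frac{1}{3}\right) = -3$)
$B{\left(P \right)} = 6 P$ ($B{\left(P \right)} = \left(-2\right) \left(-3\right) P = 6 P$)
$B{\left(60 \right)} + A{\left(134,k \right)} = 6 \cdot 60 + \frac{1}{2} \left(-114\right) = 360 - 57 = 303$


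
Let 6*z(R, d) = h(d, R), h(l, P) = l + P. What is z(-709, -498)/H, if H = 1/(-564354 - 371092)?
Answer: 564541661/3 ≈ 1.8818e+8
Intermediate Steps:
h(l, P) = P + l
z(R, d) = R/6 + d/6 (z(R, d) = (R + d)/6 = R/6 + d/6)
H = -1/935446 (H = 1/(-935446) = -1/935446 ≈ -1.0690e-6)
z(-709, -498)/H = ((⅙)*(-709) + (⅙)*(-498))/(-1/935446) = (-709/6 - 83)*(-935446) = -1207/6*(-935446) = 564541661/3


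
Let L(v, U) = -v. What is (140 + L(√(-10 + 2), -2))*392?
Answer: 54880 - 784*I*√2 ≈ 54880.0 - 1108.7*I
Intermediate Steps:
(140 + L(√(-10 + 2), -2))*392 = (140 - √(-10 + 2))*392 = (140 - √(-8))*392 = (140 - 2*I*√2)*392 = 54880 - 784*I*√2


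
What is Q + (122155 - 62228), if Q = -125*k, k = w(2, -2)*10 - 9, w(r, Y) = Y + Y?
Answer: 66052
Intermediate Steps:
w(r, Y) = 2*Y
k = -49 (k = (2*(-2))*10 - 9 = -4*10 - 9 = -40 - 9 = -49)
Q = 6125 (Q = -125*(-49) = 6125)
Q + (122155 - 62228) = 6125 + (122155 - 62228) = 6125 + 59927 = 66052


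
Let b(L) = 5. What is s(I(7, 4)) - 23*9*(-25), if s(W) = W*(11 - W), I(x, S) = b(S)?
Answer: 5205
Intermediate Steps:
I(x, S) = 5
s(I(7, 4)) - 23*9*(-25) = 5*(11 - 1*5) - 23*9*(-25) = 5*(11 - 5) - 207*(-25) = 5*6 - 1*(-5175) = 30 + 5175 = 5205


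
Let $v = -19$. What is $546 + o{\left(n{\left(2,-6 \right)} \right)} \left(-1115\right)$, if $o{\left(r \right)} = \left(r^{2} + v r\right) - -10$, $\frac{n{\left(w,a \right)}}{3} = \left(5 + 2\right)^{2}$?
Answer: $-20990444$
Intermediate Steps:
$n{\left(w,a \right)} = 147$ ($n{\left(w,a \right)} = 3 \left(5 + 2\right)^{2} = 3 \cdot 7^{2} = 3 \cdot 49 = 147$)
$o{\left(r \right)} = 10 + r^{2} - 19 r$ ($o{\left(r \right)} = \left(r^{2} - 19 r\right) - -10 = \left(r^{2} - 19 r\right) + 10 = 10 + r^{2} - 19 r$)
$546 + o{\left(n{\left(2,-6 \right)} \right)} \left(-1115\right) = 546 + \left(10 + 147^{2} - 2793\right) \left(-1115\right) = 546 + \left(10 + 21609 - 2793\right) \left(-1115\right) = 546 + 18826 \left(-1115\right) = 546 - 20990990 = -20990444$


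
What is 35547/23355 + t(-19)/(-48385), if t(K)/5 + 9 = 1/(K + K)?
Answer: 4359855629/2862746910 ≈ 1.5230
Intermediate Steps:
t(K) = -45 + 5/(2*K) (t(K) = -45 + 5/(K + K) = -45 + 5/((2*K)) = -45 + 5*(1/(2*K)) = -45 + 5/(2*K))
35547/23355 + t(-19)/(-48385) = 35547/23355 + (-45 + (5/2)/(-19))/(-48385) = 35547*(1/23355) + (-45 + (5/2)*(-1/19))*(-1/48385) = 11849/7785 + (-45 - 5/38)*(-1/48385) = 11849/7785 - 1715/38*(-1/48385) = 11849/7785 + 343/367726 = 4359855629/2862746910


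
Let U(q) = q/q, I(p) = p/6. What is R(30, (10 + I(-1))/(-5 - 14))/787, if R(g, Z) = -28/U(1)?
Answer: -28/787 ≈ -0.035578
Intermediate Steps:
I(p) = p/6 (I(p) = p*(⅙) = p/6)
U(q) = 1
R(g, Z) = -28 (R(g, Z) = -28/1 = -28*1 = -28)
R(30, (10 + I(-1))/(-5 - 14))/787 = -28/787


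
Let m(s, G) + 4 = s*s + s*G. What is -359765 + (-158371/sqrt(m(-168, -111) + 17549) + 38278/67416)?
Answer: -12126939481/33708 - 158371*sqrt(64417)/64417 ≈ -3.6039e+5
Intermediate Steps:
m(s, G) = -4 + s**2 + G*s (m(s, G) = -4 + (s*s + s*G) = -4 + (s**2 + G*s) = -4 + s**2 + G*s)
-359765 + (-158371/sqrt(m(-168, -111) + 17549) + 38278/67416) = -359765 + (-158371/sqrt((-4 + (-168)**2 - 111*(-168)) + 17549) + 38278/67416) = -359765 + (-158371/sqrt((-4 + 28224 + 18648) + 17549) + 38278*(1/67416)) = -359765 + (-158371/sqrt(46868 + 17549) + 19139/33708) = -359765 + (-158371*sqrt(64417)/64417 + 19139/33708) = -359765 + (19139/33708 - 158371*sqrt(64417)/64417) = -12126939481/33708 - 158371*sqrt(64417)/64417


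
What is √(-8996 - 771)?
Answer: I*√9767 ≈ 98.828*I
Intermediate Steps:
√(-8996 - 771) = √(-9767) = I*√9767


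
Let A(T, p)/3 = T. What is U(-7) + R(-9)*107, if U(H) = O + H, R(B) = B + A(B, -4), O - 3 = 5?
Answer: -3851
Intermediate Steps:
O = 8 (O = 3 + 5 = 8)
A(T, p) = 3*T
R(B) = 4*B (R(B) = B + 3*B = 4*B)
U(H) = 8 + H
U(-7) + R(-9)*107 = (8 - 7) + (4*(-9))*107 = 1 - 36*107 = 1 - 3852 = -3851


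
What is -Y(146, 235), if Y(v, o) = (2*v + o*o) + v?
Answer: -55663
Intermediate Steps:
Y(v, o) = o**2 + 3*v (Y(v, o) = (2*v + o**2) + v = (o**2 + 2*v) + v = o**2 + 3*v)
-Y(146, 235) = -(235**2 + 3*146) = -(55225 + 438) = -1*55663 = -55663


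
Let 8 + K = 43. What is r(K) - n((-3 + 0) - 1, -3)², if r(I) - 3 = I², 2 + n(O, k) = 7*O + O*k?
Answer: 904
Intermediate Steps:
n(O, k) = -2 + 7*O + O*k (n(O, k) = -2 + (7*O + O*k) = -2 + 7*O + O*k)
K = 35 (K = -8 + 43 = 35)
r(I) = 3 + I²
r(K) - n((-3 + 0) - 1, -3)² = (3 + 35²) - (-2 + 7*((-3 + 0) - 1) + ((-3 + 0) - 1)*(-3))² = (3 + 1225) - (-2 + 7*(-3 - 1) + (-3 - 1)*(-3))² = 1228 - (-2 + 7*(-4) - 4*(-3))² = 1228 - (-2 - 28 + 12)² = 1228 - 1*(-18)² = 1228 - 1*324 = 1228 - 324 = 904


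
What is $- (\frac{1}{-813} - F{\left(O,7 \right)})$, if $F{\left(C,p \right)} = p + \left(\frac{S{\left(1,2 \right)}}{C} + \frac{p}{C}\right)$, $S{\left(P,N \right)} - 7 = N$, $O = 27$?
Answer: $\frac{55564}{7317} \approx 7.5938$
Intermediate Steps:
$S{\left(P,N \right)} = 7 + N$
$F{\left(C,p \right)} = p + \frac{9}{C} + \frac{p}{C}$ ($F{\left(C,p \right)} = p + \left(\frac{7 + 2}{C} + \frac{p}{C}\right) = p + \left(\frac{9}{C} + \frac{p}{C}\right) = p + \frac{9}{C} + \frac{p}{C}$)
$- (\frac{1}{-813} - F{\left(O,7 \right)}) = - (\frac{1}{-813} - \frac{9 + 7 + 27 \cdot 7}{27}) = - (- \frac{1}{813} - \frac{9 + 7 + 189}{27}) = - (- \frac{1}{813} - \frac{1}{27} \cdot 205) = - (- \frac{1}{813} - \frac{205}{27}) = \left(-1\right) \left(- \frac{55564}{7317}\right) = \frac{55564}{7317}$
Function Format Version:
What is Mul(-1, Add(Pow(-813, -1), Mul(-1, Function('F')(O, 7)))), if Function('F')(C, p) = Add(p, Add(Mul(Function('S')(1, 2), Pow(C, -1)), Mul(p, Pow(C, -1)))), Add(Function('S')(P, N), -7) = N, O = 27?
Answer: Rational(55564, 7317) ≈ 7.5938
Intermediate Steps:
Function('S')(P, N) = Add(7, N)
Function('F')(C, p) = Add(p, Mul(9, Pow(C, -1)), Mul(p, Pow(C, -1))) (Function('F')(C, p) = Add(p, Add(Mul(Add(7, 2), Pow(C, -1)), Mul(p, Pow(C, -1)))) = Add(p, Add(Mul(9, Pow(C, -1)), Mul(p, Pow(C, -1)))) = Add(p, Mul(9, Pow(C, -1)), Mul(p, Pow(C, -1))))
Mul(-1, Add(Pow(-813, -1), Mul(-1, Function('F')(O, 7)))) = Mul(-1, Add(Pow(-813, -1), Mul(-1, Mul(Pow(27, -1), Add(9, 7, Mul(27, 7)))))) = Mul(-1, Add(Rational(-1, 813), Mul(-1, Mul(Rational(1, 27), Add(9, 7, 189))))) = Mul(-1, Add(Rational(-1, 813), Mul(-1, Mul(Rational(1, 27), 205)))) = Mul(-1, Add(Rational(-1, 813), Mul(-1, Rational(205, 27)))) = Mul(-1, Add(Rational(-1, 813), Rational(-205, 27))) = Mul(-1, Rational(-55564, 7317)) = Rational(55564, 7317)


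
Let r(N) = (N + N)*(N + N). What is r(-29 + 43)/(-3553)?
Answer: -784/3553 ≈ -0.22066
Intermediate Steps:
r(N) = 4*N² (r(N) = (2*N)*(2*N) = 4*N²)
r(-29 + 43)/(-3553) = (4*(-29 + 43)²)/(-3553) = (4*14²)*(-1/3553) = (4*196)*(-1/3553) = 784*(-1/3553) = -784/3553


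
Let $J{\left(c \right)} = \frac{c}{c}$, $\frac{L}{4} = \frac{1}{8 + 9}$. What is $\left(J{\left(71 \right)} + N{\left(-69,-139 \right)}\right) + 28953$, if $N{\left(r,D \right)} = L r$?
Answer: $\frac{491942}{17} \approx 28938.0$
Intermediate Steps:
$L = \frac{4}{17}$ ($L = \frac{4}{8 + 9} = \frac{4}{17} \approx 0.23529$)
$J{\left(c \right)} = 1$
$N{\left(r,D \right)} = \frac{4 r}{17}$
$\left(J{\left(71 \right)} + N{\left(-69,-139 \right)}\right) + 28953 = \left(1 + \frac{4}{17} \left(-69\right)\right) + 28953 = \left(1 - \frac{276}{17}\right) + 28953 = - \frac{259}{17} + 28953 = \frac{491942}{17}$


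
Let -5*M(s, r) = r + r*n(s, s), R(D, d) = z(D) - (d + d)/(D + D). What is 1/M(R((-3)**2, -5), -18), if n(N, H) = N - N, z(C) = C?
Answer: 5/18 ≈ 0.27778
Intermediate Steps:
n(N, H) = 0
R(D, d) = D - d/D (R(D, d) = D - (d + d)/(D + D) = D - 2*d/(2*D) = D - 2*d*1/(2*D) = D - d/D)
M(s, r) = -r/5 (M(s, r) = -(r + r*0)/5 = -(r + 0)/5 = -r/5)
1/M(R((-3)**2, -5), -18) = 1/(-1/5*(-18)) = 1/(18/5) = 5/18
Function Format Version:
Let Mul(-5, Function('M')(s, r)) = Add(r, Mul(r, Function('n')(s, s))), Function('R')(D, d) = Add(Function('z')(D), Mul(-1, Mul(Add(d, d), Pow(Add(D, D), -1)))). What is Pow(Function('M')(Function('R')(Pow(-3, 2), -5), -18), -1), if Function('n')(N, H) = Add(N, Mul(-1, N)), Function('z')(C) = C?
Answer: Rational(5, 18) ≈ 0.27778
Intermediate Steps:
Function('n')(N, H) = 0
Function('R')(D, d) = Add(D, Mul(-1, d, Pow(D, -1))) (Function('R')(D, d) = Add(D, Mul(-1, Mul(Add(d, d), Pow(Add(D, D), -1)))) = Add(D, Mul(-1, Mul(Mul(2, d), Pow(Mul(2, D), -1)))) = Add(D, Mul(-1, Mul(Mul(2, d), Mul(Rational(1, 2), Pow(D, -1))))) = Add(D, Mul(-1, Mul(d, Pow(D, -1)))) = Add(D, Mul(-1, d, Pow(D, -1))))
Function('M')(s, r) = Mul(Rational(-1, 5), r) (Function('M')(s, r) = Mul(Rational(-1, 5), Add(r, Mul(r, 0))) = Mul(Rational(-1, 5), Add(r, 0)) = Mul(Rational(-1, 5), r))
Pow(Function('M')(Function('R')(Pow(-3, 2), -5), -18), -1) = Pow(Mul(Rational(-1, 5), -18), -1) = Pow(Rational(18, 5), -1) = Rational(5, 18)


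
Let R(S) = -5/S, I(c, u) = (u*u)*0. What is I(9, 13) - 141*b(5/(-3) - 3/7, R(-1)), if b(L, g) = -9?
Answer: 1269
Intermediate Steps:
I(c, u) = 0 (I(c, u) = u**2*0 = 0)
I(9, 13) - 141*b(5/(-3) - 3/7, R(-1)) = 0 - 141*(-9) = 0 + 1269 = 1269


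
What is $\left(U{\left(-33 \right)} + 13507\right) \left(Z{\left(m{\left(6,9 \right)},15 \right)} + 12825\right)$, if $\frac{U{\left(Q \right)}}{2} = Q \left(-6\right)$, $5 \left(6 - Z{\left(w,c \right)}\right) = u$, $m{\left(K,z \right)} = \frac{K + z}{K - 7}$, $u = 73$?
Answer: $\frac{890932046}{5} \approx 1.7819 \cdot 10^{8}$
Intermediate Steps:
$m{\left(K,z \right)} = \frac{K + z}{-7 + K}$
$Z{\left(w,c \right)} = - \frac{43}{5}$ ($Z{\left(w,c \right)} = 6 - \frac{73}{5} = - \frac{43}{5}$)
$U{\left(Q \right)} = - 12 Q$ ($U{\left(Q \right)} = 2 Q \left(-6\right) = 2 \left(- 6 Q\right) = - 12 Q$)
$\left(U{\left(-33 \right)} + 13507\right) \left(Z{\left(m{\left(6,9 \right)},15 \right)} + 12825\right) = \left(\left(-12\right) \left(-33\right) + 13507\right) \left(- \frac{43}{5} + 12825\right) = \left(396 + 13507\right) \frac{64082}{5} = 13903 \cdot \frac{64082}{5} = \frac{890932046}{5}$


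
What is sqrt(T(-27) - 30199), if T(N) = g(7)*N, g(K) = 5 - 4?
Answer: I*sqrt(30226) ≈ 173.86*I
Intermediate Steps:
g(K) = 1
T(N) = N (T(N) = 1*N = N)
sqrt(T(-27) - 30199) = sqrt(-27 - 30199) = sqrt(-30226) = I*sqrt(30226)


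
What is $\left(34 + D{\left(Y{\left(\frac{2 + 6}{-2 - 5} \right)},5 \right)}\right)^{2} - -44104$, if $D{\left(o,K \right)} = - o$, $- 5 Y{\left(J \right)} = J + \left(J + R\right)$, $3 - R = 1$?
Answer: $\frac{55438744}{1225} \approx 45256.0$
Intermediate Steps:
$R = 2$ ($R = 3 - 1 = 2$)
$Y{\left(J \right)} = - \frac{2}{5} - \frac{2 J}{5}$ ($Y{\left(J \right)} = - \frac{J + \left(J + 2\right)}{5} = - \frac{J + \left(2 + J\right)}{5} = - \frac{2 + 2 J}{5} = - \frac{2}{5} - \frac{2 J}{5}$)
$\left(34 + D{\left(Y{\left(\frac{2 + 6}{-2 - 5} \right)},5 \right)}\right)^{2} - -44104 = \left(34 - \left(- \frac{2}{5} - \frac{2 \frac{2 + 6}{-2 - 5}}{5}\right)\right)^{2} - -44104 = \left(34 - \left(- \frac{2}{5} - \frac{2 \frac{8}{-7}}{5}\right)\right)^{2} + 44104 = \left(34 - \left(- \frac{2}{5} - \frac{2 \cdot 8 \left(- \frac{1}{7}\right)}{5}\right)\right)^{2} + 44104 = \left(34 - \left(- \frac{2}{5} - - \frac{16}{35}\right)\right)^{2} + 44104 = \left(34 - \left(- \frac{2}{5} + \frac{16}{35}\right)\right)^{2} + 44104 = \left(34 - \frac{2}{35}\right)^{2} + 44104 = \left(\frac{1188}{35}\right)^{2} + 44104 = \frac{1411344}{1225} + 44104 = \frac{55438744}{1225}$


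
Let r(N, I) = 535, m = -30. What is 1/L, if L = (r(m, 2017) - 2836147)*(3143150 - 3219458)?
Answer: 1/216379880496 ≈ 4.6215e-12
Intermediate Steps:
L = 216379880496 (L = (535 - 2836147)*(3143150 - 3219458) = -2835612*(-76308) = 216379880496)
1/L = 1/216379880496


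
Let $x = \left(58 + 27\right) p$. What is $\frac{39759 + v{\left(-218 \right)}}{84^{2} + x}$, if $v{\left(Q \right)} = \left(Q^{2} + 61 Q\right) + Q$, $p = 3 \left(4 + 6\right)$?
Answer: $\frac{24589}{3202} \approx 7.6793$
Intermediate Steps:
$p = 30$ ($p = 3 \cdot 10 = 30$)
$v{\left(Q \right)} = Q^{2} + 62 Q$
$x = 2550$ ($x = \left(58 + 27\right) 30 = 85 \cdot 30 = 2550$)
$\frac{39759 + v{\left(-218 \right)}}{84^{2} + x} = \frac{39759 - 218 \left(62 - 218\right)}{84^{2} + 2550} = \frac{39759 - -34008}{7056 + 2550} = \frac{39759 + 34008}{9606} = 73767 \cdot \frac{1}{9606} = \frac{24589}{3202}$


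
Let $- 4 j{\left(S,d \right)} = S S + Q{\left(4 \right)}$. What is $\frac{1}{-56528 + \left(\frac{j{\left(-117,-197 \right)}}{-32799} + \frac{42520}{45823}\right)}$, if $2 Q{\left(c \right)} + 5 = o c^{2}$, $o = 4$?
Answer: $- \frac{12023588616}{679657003131757} \approx -1.7691 \cdot 10^{-5}$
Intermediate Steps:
$Q{\left(c \right)} = - \frac{5}{2} + 2 c^{2}$ ($Q{\left(c \right)} = - \frac{5}{2} + \frac{4 c^{2}}{2} = - \frac{5}{2} + 2 c^{2}$)
$j{\left(S,d \right)} = - \frac{59}{8} - \frac{S^{2}}{4}$ ($j{\left(S,d \right)} = - \frac{S S - \left(\frac{5}{2} - 2 \cdot 4^{2}\right)}{4} = - \frac{S^{2} + \left(- \frac{5}{2} + 2 \cdot 16\right)}{4} = - \frac{S^{2} + \left(- \frac{5}{2} + 32\right)}{4} = - \frac{S^{2} + \frac{59}{2}}{4} = - \frac{\frac{59}{2} + S^{2}}{4} = - \frac{59}{8} - \frac{S^{2}}{4}$)
$\frac{1}{-56528 + \left(\frac{j{\left(-117,-197 \right)}}{-32799} + \frac{42520}{45823}\right)} = \frac{1}{-56528 + \left(\frac{- \frac{59}{8} - \frac{\left(-117\right)^{2}}{4}}{-32799} + \frac{42520}{45823}\right)} = \frac{1}{-56528 + \left(\left(- \frac{59}{8} - \frac{13689}{4}\right) \left(- \frac{1}{32799}\right) + 42520 \cdot \frac{1}{45823}\right)} = \frac{1}{-56528 + \left(\left(- \frac{59}{8} - \frac{13689}{4}\right) \left(- \frac{1}{32799}\right) + \frac{42520}{45823}\right)} = \frac{1}{-56528 + \left(\left(- \frac{27437}{8}\right) \left(- \frac{1}{32799}\right) + \frac{42520}{45823}\right)} = \frac{1}{-56528 + \left(\frac{27437}{262392} + \frac{42520}{45823}\right)} = \frac{1}{-56528 + \frac{12414153491}{12023588616}} = \frac{1}{- \frac{679657003131757}{12023588616}} = - \frac{12023588616}{679657003131757}$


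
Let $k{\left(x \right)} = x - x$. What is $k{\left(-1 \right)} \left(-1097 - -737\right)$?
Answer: $0$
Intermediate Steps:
$k{\left(x \right)} = 0$
$k{\left(-1 \right)} \left(-1097 - -737\right) = 0 \left(-1097 - -737\right) = 0 \left(-1097 + 737\right) = 0 \left(-360\right) = 0$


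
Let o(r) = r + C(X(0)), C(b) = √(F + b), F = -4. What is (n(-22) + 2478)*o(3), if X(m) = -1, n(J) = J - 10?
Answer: 7338 + 2446*I*√5 ≈ 7338.0 + 5469.4*I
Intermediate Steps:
n(J) = -10 + J
C(b) = √(-4 + b)
o(r) = r + I*√5 (o(r) = r + √(-4 - 1) = r + √(-5) = r + I*√5)
(n(-22) + 2478)*o(3) = ((-10 - 22) + 2478)*(3 + I*√5) = (-32 + 2478)*(3 + I*√5) = 2446*(3 + I*√5) = 7338 + 2446*I*√5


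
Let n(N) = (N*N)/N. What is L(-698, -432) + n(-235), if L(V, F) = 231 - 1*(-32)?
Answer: 28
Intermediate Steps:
L(V, F) = 263 (L(V, F) = 231 + 32 = 263)
n(N) = N (n(N) = N²/N = N)
L(-698, -432) + n(-235) = 263 - 235 = 28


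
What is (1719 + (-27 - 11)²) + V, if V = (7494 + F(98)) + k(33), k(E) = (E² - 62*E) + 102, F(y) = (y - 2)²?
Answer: 19018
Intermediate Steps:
F(y) = (-2 + y)²
k(E) = 102 + E² - 62*E
V = 15855 (V = (7494 + (-2 + 98)²) + (102 + 33² - 62*33) = (7494 + 96²) + (102 + 1089 - 2046) = (7494 + 9216) - 855 = 16710 - 855 = 15855)
(1719 + (-27 - 11)²) + V = (1719 + (-27 - 11)²) + 15855 = (1719 + (-38)²) + 15855 = (1719 + 1444) + 15855 = 3163 + 15855 = 19018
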